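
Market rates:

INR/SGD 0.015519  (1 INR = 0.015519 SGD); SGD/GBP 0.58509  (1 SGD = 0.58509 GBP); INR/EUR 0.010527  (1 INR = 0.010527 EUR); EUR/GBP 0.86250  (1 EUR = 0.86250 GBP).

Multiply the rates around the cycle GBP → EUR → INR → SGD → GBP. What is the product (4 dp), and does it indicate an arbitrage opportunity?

1.0001 (no arbitrage)

Around GBP → EUR → INR → SGD → GBP: 1 ÷ 0.86250 ÷ 0.010527 × 0.015519 × 0.58509 = 1.000052
Product ≈ 1 (deviation 0.005%, within rounding noise).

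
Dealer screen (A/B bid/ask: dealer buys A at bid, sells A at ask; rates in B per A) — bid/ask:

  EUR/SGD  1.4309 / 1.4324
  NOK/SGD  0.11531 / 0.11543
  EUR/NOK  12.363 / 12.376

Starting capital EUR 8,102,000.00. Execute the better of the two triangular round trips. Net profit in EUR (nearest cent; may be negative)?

Best loop EUR → SGD → NOK → EUR:
EUR 8,102,000.00 × 1.4309 (sell EUR at bid) = SGD 11,593,151.80
SGD 11,593,151.80 ÷ 0.11543 (buy NOK at ask) = NOK 100,434,478.04
NOK 100,434,478.04 ÷ 12.376 (buy EUR at ask) = EUR 8,115,261.64

Net profit: EUR 13,261.64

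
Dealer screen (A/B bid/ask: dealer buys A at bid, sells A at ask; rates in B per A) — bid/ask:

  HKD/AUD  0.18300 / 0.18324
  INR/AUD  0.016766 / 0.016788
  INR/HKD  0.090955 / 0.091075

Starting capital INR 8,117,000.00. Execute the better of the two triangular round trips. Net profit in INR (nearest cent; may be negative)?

Best loop INR → AUD → HKD → INR:
INR 8,117,000.00 × 0.016766 (sell INR at bid) = AUD 136,089.62
AUD 136,089.62 ÷ 0.18324 (buy HKD at ask) = HKD 742,685.12
HKD 742,685.12 ÷ 0.091075 (buy INR at ask) = INR 8,154,654.11

Net profit: INR 37,654.11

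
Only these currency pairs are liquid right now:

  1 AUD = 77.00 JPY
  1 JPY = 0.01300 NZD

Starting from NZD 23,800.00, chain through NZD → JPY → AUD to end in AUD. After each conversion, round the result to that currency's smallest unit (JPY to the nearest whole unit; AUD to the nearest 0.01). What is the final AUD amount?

NZD 23,800.00 ÷ 0.01300 = JPY 1,830,769
JPY 1,830,769 ÷ 77.00 = AUD 23,776.22

AUD 23,776.22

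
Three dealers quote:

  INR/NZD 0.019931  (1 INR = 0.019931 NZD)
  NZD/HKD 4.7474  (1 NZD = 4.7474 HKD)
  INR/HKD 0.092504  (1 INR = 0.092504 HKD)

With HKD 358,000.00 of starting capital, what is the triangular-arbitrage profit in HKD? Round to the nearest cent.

Profit: HKD 8,190.80

Profitable loop is HKD → INR → NZD → HKD:
HKD 358,000.00 ÷ 0.092504 = INR 3,870,102.91
INR 3,870,102.91 × 0.019931 = NZD 77,135.02
NZD 77,135.02 × 4.7474 = HKD 366,190.80
Profit = HKD 366,190.80 − HKD 358,000.00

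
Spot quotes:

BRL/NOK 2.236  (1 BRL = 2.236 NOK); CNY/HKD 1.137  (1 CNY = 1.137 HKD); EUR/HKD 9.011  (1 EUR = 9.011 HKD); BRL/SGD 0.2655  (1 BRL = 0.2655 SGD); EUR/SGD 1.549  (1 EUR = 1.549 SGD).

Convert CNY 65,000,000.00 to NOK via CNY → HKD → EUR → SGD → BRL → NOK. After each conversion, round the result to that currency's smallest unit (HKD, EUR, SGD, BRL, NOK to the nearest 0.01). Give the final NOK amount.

NOK 106,994,024.47

CNY 65,000,000.00 × 1.137 = HKD 73,905,000.00
HKD 73,905,000.00 ÷ 9.011 = EUR 8,201,642.44
EUR 8,201,642.44 × 1.549 = SGD 12,704,344.14
SGD 12,704,344.14 ÷ 0.2655 = BRL 47,850,637.06
BRL 47,850,637.06 × 2.236 = NOK 106,994,024.47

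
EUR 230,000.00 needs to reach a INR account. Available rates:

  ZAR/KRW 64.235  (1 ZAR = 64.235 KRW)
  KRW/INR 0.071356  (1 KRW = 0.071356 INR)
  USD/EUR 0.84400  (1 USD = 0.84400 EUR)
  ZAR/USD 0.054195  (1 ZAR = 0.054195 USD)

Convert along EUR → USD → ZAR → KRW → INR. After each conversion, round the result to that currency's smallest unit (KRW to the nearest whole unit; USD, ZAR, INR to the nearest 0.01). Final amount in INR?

EUR 230,000.00 ÷ 0.84400 = USD 272,511.85
USD 272,511.85 ÷ 0.054195 = ZAR 5,028,357.78
ZAR 5,028,357.78 × 64.235 = KRW 322,996,562
KRW 322,996,562 × 0.071356 = INR 23,047,742.68

INR 23,047,742.68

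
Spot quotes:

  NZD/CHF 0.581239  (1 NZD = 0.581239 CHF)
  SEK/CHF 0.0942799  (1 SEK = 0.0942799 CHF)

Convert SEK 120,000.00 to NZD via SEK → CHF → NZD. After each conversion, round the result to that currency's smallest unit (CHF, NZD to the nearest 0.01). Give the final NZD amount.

NZD 19,464.61

SEK 120,000.00 × 0.0942799 = CHF 11,313.59
CHF 11,313.59 ÷ 0.581239 = NZD 19,464.61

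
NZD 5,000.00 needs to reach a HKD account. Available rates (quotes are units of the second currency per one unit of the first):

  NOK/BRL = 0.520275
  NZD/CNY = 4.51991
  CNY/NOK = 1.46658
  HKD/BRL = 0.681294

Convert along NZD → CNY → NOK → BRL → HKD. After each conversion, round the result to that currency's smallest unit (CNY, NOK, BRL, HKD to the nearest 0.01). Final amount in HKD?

HKD 25,310.69

NZD 5,000.00 × 4.51991 = CNY 22,599.55
CNY 22,599.55 × 1.46658 = NOK 33,144.05
NOK 33,144.05 × 0.520275 = BRL 17,244.02
BRL 17,244.02 ÷ 0.681294 = HKD 25,310.69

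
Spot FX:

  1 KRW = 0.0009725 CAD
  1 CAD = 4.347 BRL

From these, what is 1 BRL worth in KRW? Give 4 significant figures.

1 BRL ÷ 4.347 = 0.230044 CAD
0.230044 CAD ÷ 0.0009725 = 236.549 KRW

BRL/KRW = 236.5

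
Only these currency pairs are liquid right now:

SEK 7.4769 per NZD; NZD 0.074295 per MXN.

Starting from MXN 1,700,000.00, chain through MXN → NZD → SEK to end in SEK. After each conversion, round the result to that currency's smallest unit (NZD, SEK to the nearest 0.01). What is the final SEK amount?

MXN 1,700,000.00 × 0.074295 = NZD 126,301.50
NZD 126,301.50 × 7.4769 = SEK 944,343.69

SEK 944,343.69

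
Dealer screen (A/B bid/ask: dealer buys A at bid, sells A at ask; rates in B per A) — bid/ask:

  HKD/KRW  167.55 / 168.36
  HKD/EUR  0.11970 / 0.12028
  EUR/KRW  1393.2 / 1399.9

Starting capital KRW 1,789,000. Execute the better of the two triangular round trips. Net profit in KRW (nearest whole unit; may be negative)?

Best loop KRW → EUR → HKD → KRW:
KRW 1,789,000 ÷ 1399.9 (buy EUR at ask) = EUR 1,277.95
EUR 1,277.95 ÷ 0.12028 (buy HKD at ask) = HKD 10,624.78
HKD 10,624.78 × 167.55 (sell HKD at bid) = KRW 1,780,182

Net result: KRW -8,818 (no profitable arbitrage after spreads)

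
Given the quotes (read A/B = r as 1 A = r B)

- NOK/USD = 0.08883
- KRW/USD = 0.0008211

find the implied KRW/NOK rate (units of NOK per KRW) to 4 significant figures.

1 KRW × 0.0008211 = 0.0008211 USD
0.0008211 USD ÷ 0.08883 = 0.0092435 NOK

KRW/NOK = 0.009243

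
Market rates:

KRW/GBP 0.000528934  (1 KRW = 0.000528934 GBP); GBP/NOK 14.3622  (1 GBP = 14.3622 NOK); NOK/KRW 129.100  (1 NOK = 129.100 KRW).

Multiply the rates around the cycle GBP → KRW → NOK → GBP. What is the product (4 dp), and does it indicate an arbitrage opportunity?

1.0197 (arbitrage exists)

Around GBP → KRW → NOK → GBP: 1 ÷ 0.000528934 ÷ 129.100 ÷ 14.3622 = 1.019650
Product > 1; profitable direction is GBP → KRW → NOK → GBP.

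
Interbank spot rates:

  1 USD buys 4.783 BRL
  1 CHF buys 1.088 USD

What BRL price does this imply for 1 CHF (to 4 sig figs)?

CHF/BRL = 5.204

1 CHF × 1.088 = 1.088 USD
1.088 USD × 4.783 = 5.2039 BRL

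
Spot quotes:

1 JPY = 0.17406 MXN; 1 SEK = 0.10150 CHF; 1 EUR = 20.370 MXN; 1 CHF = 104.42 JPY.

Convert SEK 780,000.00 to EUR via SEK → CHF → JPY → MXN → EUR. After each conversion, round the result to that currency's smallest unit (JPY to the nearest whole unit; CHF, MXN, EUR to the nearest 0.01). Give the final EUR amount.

EUR 70,640.26

SEK 780,000.00 × 0.10150 = CHF 79,170.00
CHF 79,170.00 × 104.42 = JPY 8,266,931
JPY 8,266,931 × 0.17406 = MXN 1,438,942.01
MXN 1,438,942.01 ÷ 20.370 = EUR 70,640.26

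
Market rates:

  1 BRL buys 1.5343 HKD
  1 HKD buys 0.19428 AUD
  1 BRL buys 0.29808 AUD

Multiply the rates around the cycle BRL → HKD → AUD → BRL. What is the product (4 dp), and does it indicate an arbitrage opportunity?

1.0000 (no arbitrage)

Around BRL → HKD → AUD → BRL: 1 × 1.5343 × 0.19428 ÷ 0.29808 = 1.000013
Product ≈ 1 (deviation 0.001%, within rounding noise).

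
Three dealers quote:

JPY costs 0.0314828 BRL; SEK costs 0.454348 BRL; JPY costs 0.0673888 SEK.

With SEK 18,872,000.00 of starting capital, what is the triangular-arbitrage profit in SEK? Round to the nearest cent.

Profitable loop is SEK → JPY → BRL → SEK:
SEK 18,872,000.00 ÷ 0.0673888 = JPY 280,046,536
JPY 280,046,536 × 0.0314828 = BRL 8,816,649.08
BRL 8,816,649.08 ÷ 0.454348 = SEK 19,405,057.54
Profit = SEK 19,405,057.54 − SEK 18,872,000.00

Profit: SEK 533,057.54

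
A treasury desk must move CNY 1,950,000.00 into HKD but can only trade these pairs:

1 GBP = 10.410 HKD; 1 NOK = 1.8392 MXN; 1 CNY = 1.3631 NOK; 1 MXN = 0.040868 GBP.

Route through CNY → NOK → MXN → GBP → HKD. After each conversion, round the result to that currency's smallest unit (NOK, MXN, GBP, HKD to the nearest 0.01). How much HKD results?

CNY 1,950,000.00 × 1.3631 = NOK 2,658,045.00
NOK 2,658,045.00 × 1.8392 = MXN 4,888,676.36
MXN 4,888,676.36 × 0.040868 = GBP 199,790.43
GBP 199,790.43 × 10.410 = HKD 2,079,818.38

HKD 2,079,818.38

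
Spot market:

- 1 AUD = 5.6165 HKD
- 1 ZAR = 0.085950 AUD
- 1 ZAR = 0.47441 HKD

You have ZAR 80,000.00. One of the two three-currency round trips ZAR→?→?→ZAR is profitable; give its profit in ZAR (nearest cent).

Profitable loop is ZAR → AUD → HKD → ZAR:
ZAR 80,000.00 × 0.085950 = AUD 6,876.00
AUD 6,876.00 × 5.6165 = HKD 38,619.05
HKD 38,619.05 ÷ 0.47441 = ZAR 81,404.38
Profit = ZAR 81,404.38 − ZAR 80,000.00

Profit: ZAR 1,404.38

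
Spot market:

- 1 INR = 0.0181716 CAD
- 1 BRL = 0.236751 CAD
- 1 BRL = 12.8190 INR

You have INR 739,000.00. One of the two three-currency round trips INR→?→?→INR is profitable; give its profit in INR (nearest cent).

Profit: INR 12,084.75

Profitable loop is INR → BRL → CAD → INR:
INR 739,000.00 ÷ 12.8190 = BRL 57,648.80
BRL 57,648.80 × 0.236751 = CAD 13,648.41
CAD 13,648.41 ÷ 0.0181716 = INR 751,084.75
Profit = INR 751,084.75 − INR 739,000.00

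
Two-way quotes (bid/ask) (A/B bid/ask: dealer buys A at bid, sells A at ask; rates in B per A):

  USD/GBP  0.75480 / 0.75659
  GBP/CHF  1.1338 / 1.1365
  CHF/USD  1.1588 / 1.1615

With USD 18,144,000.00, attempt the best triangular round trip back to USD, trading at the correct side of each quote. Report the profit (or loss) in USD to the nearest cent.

Net profit: USD 23,023.84

Best loop USD → CHF → GBP → USD:
USD 18,144,000.00 ÷ 1.1615 (buy CHF at ask) = CHF 15,621,179.51
CHF 15,621,179.51 ÷ 1.1365 (buy GBP at ask) = GBP 13,744,988.57
GBP 13,744,988.57 ÷ 0.75659 (buy USD at ask) = USD 18,167,023.84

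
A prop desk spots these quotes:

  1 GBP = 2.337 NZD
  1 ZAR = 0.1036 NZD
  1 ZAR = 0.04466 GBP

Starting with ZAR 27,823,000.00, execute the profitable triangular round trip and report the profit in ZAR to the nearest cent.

Profitable loop is ZAR → GBP → NZD → ZAR:
ZAR 27,823,000.00 × 0.04466 = GBP 1,242,575.18
GBP 1,242,575.18 × 2.337 = NZD 2,903,898.20
NZD 2,903,898.20 ÷ 0.1036 = ZAR 28,029,905.36
Profit = ZAR 28,029,905.36 − ZAR 27,823,000.00

Profit: ZAR 206,905.36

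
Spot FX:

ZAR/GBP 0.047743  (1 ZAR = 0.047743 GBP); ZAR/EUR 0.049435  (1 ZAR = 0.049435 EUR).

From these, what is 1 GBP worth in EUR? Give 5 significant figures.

GBP/EUR = 1.0354

1 GBP ÷ 0.047743 = 20.9455 ZAR
20.9455 ZAR × 0.049435 = 1.03544 EUR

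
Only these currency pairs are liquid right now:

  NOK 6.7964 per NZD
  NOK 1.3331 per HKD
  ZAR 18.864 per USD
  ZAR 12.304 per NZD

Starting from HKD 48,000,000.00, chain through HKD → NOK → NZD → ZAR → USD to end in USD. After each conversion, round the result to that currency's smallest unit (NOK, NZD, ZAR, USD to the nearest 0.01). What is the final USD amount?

USD 6,140,978.39

HKD 48,000,000.00 × 1.3331 = NOK 63,988,800.00
NOK 63,988,800.00 ÷ 6.7964 = NZD 9,415,102.11
NZD 9,415,102.11 × 12.304 = ZAR 115,843,416.36
ZAR 115,843,416.36 ÷ 18.864 = USD 6,140,978.39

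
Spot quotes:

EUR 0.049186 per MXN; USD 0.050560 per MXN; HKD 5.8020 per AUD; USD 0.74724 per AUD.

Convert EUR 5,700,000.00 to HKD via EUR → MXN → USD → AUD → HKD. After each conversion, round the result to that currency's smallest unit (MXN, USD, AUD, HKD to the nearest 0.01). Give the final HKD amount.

EUR 5,700,000.00 ÷ 0.049186 = MXN 115,886,634.41
MXN 115,886,634.41 × 0.050560 = USD 5,859,228.24
USD 5,859,228.24 ÷ 0.74724 = AUD 7,841,159.79
AUD 7,841,159.79 × 5.8020 = HKD 45,494,409.10

HKD 45,494,409.10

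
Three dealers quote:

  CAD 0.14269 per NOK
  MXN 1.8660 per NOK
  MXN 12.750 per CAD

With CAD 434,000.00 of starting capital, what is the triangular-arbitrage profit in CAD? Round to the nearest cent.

Profitable loop is CAD → NOK → MXN → CAD:
CAD 434,000.00 ÷ 0.14269 = NOK 3,041,558.62
NOK 3,041,558.62 × 1.8660 = MXN 5,675,548.39
MXN 5,675,548.39 ÷ 12.750 = CAD 445,141.05
Profit = CAD 445,141.05 − CAD 434,000.00

Profit: CAD 11,141.05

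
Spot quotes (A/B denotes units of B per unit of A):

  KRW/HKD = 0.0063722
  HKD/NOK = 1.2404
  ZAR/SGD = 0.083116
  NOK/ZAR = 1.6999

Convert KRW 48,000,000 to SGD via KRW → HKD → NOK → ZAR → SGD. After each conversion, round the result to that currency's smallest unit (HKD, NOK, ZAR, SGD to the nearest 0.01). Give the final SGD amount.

SGD 53,604.40

KRW 48,000,000 × 0.0063722 = HKD 305,865.60
HKD 305,865.60 × 1.2404 = NOK 379,395.69
NOK 379,395.69 × 1.6999 = ZAR 644,934.73
ZAR 644,934.73 × 0.083116 = SGD 53,604.40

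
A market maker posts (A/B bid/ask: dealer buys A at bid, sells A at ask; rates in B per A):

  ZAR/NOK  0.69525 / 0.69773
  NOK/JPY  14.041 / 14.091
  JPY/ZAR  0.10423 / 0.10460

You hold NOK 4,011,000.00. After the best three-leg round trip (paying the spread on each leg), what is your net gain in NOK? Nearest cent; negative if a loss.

Net profit: NOK 70,167.66

Best loop NOK → JPY → ZAR → NOK:
NOK 4,011,000.00 × 14.041 (sell NOK at bid) = JPY 56,318,451
JPY 56,318,451 × 0.10423 (sell JPY at bid) = ZAR 5,870,072.15
ZAR 5,870,072.15 × 0.69525 (sell ZAR at bid) = NOK 4,081,167.66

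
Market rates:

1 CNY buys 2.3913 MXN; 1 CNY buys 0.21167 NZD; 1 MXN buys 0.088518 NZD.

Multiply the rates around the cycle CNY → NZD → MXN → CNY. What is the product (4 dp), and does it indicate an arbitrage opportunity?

Around CNY → NZD → MXN → CNY: 1 × 0.21167 ÷ 0.088518 ÷ 2.3913 = 0.999985
Product ≈ 1 (deviation 0.001%, within rounding noise).

1.0000 (no arbitrage)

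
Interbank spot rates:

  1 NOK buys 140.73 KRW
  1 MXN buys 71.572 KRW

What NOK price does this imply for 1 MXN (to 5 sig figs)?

1 MXN × 71.572 = 71.572 KRW
71.572 KRW ÷ 140.73 = 0.508577 NOK

MXN/NOK = 0.50858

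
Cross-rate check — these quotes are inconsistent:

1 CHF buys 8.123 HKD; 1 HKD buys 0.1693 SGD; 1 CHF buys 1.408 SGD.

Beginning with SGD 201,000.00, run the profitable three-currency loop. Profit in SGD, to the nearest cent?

Profit: SGD 4,790.49

Profitable loop is SGD → HKD → CHF → SGD:
SGD 201,000.00 ÷ 0.1693 = HKD 1,187,241.58
HKD 1,187,241.58 ÷ 8.123 = CHF 146,158.02
CHF 146,158.02 × 1.408 = SGD 205,790.49
Profit = SGD 205,790.49 − SGD 201,000.00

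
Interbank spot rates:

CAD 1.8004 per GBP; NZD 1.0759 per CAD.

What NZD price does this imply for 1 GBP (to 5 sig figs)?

1 GBP × 1.8004 = 1.8004 CAD
1.8004 CAD × 1.0759 = 1.93705 NZD

GBP/NZD = 1.9371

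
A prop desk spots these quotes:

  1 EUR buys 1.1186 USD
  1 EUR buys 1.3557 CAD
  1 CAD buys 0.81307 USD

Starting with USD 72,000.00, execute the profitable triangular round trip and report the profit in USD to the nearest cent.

Profitable loop is USD → CAD → EUR → USD:
USD 72,000.00 ÷ 0.81307 = CAD 88,553.26
CAD 88,553.26 ÷ 1.3557 = EUR 65,319.22
EUR 65,319.22 × 1.1186 = USD 73,066.07
Profit = USD 73,066.07 − USD 72,000.00

Profit: USD 1,066.07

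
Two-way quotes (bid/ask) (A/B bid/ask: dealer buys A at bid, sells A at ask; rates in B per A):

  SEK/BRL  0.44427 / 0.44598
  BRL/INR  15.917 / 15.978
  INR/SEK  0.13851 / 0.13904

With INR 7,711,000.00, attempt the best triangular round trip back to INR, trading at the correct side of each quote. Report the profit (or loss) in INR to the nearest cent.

Net profit: INR 71,751.14

Best loop INR → BRL → SEK → INR:
INR 7,711,000.00 ÷ 15.978 (buy BRL at ask) = BRL 482,601.08
BRL 482,601.08 ÷ 0.44598 (buy SEK at ask) = SEK 1,082,113.72
SEK 1,082,113.72 ÷ 0.13904 (buy INR at ask) = INR 7,782,751.14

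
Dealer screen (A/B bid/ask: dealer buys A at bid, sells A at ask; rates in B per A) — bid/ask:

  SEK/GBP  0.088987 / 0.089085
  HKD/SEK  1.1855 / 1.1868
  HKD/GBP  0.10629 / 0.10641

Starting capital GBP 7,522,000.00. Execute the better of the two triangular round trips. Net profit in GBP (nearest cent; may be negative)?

Best loop GBP → SEK → HKD → GBP:
GBP 7,522,000.00 ÷ 0.089085 (buy SEK at ask) = SEK 84,436,212.61
SEK 84,436,212.61 ÷ 1.1868 (buy HKD at ask) = HKD 71,146,117.80
HKD 71,146,117.80 × 0.10629 (sell HKD at bid) = GBP 7,562,120.86

Net profit: GBP 40,120.86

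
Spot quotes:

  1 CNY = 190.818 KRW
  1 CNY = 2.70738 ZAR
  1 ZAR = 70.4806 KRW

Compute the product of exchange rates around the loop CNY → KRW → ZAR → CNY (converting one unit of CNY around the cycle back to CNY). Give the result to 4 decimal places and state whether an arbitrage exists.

1.0000 (no arbitrage)

Around CNY → KRW → ZAR → CNY: 1 × 190.818 ÷ 70.4806 ÷ 2.70738 = 1.000001
Product ≈ 1 (deviation 0.000%, within rounding noise).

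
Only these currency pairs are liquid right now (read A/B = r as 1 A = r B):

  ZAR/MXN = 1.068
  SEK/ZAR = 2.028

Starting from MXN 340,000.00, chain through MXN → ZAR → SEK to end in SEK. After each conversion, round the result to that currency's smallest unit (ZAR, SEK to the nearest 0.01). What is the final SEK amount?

SEK 156,978.33

MXN 340,000.00 ÷ 1.068 = ZAR 318,352.06
ZAR 318,352.06 ÷ 2.028 = SEK 156,978.33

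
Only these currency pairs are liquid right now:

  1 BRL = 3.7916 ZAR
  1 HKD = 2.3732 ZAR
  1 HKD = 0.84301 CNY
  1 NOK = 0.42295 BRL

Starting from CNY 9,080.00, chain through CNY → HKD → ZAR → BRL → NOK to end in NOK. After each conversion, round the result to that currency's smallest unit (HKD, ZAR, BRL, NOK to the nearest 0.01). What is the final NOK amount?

NOK 15,939.54

CNY 9,080.00 ÷ 0.84301 = HKD 10,770.93
HKD 10,770.93 × 2.3732 = ZAR 25,561.57
ZAR 25,561.57 ÷ 3.7916 = BRL 6,741.63
BRL 6,741.63 ÷ 0.42295 = NOK 15,939.54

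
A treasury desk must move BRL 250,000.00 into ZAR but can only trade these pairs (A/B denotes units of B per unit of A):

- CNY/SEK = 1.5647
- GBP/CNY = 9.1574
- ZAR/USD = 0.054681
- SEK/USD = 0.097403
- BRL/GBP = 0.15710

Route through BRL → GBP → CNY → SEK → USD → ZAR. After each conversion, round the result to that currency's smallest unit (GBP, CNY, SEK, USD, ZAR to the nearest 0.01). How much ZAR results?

ZAR 1,002,433.02

BRL 250,000.00 × 0.15710 = GBP 39,275.00
GBP 39,275.00 × 9.1574 = CNY 359,656.89
CNY 359,656.89 × 1.5647 = SEK 562,755.14
SEK 562,755.14 × 0.097403 = USD 54,814.04
USD 54,814.04 ÷ 0.054681 = ZAR 1,002,433.02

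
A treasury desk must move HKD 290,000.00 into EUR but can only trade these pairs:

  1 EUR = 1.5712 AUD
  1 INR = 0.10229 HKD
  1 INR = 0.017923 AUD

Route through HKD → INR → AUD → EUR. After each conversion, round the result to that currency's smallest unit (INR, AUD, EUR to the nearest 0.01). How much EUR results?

HKD 290,000.00 ÷ 0.10229 = INR 2,835,076.74
INR 2,835,076.74 × 0.017923 = AUD 50,813.08
AUD 50,813.08 ÷ 1.5712 = EUR 32,340.30

EUR 32,340.30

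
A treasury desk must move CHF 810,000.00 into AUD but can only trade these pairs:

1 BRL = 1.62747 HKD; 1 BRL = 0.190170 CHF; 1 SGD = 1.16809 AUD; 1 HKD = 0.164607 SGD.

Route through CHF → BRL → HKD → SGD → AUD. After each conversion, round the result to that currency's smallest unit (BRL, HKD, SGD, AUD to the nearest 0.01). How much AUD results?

AUD 1,332,847.95

CHF 810,000.00 ÷ 0.190170 = BRL 4,259,346.90
BRL 4,259,346.90 × 1.62747 = HKD 6,931,959.30
HKD 6,931,959.30 × 0.164607 = SGD 1,141,049.02
SGD 1,141,049.02 × 1.16809 = AUD 1,332,847.95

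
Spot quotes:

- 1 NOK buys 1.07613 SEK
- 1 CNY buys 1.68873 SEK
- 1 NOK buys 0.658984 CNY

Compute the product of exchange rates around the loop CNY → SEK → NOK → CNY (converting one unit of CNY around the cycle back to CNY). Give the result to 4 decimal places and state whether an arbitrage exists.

1.0341 (arbitrage exists)

Around CNY → SEK → NOK → CNY: 1 × 1.68873 ÷ 1.07613 × 0.658984 = 1.034119
Product > 1; profitable direction is CNY → SEK → NOK → CNY.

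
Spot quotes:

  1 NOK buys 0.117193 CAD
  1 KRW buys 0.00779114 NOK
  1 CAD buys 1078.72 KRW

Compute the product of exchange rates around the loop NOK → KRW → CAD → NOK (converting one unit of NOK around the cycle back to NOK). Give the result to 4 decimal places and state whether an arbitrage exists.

1.0153 (arbitrage exists)

Around NOK → KRW → CAD → NOK: 1 ÷ 0.00779114 ÷ 1078.72 ÷ 0.117193 = 1.015286
Product > 1; profitable direction is NOK → KRW → CAD → NOK.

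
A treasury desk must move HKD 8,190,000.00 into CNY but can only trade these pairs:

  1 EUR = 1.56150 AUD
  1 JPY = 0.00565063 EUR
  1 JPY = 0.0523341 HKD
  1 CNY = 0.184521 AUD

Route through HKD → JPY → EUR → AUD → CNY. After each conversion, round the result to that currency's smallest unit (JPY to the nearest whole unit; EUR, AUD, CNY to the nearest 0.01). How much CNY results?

HKD 8,190,000.00 ÷ 0.0523341 = JPY 156,494,523
JPY 156,494,523 × 0.00565063 = EUR 884,292.65
EUR 884,292.65 × 1.56150 = AUD 1,380,822.97
AUD 1,380,822.97 ÷ 0.184521 = CNY 7,483,283.58

CNY 7,483,283.58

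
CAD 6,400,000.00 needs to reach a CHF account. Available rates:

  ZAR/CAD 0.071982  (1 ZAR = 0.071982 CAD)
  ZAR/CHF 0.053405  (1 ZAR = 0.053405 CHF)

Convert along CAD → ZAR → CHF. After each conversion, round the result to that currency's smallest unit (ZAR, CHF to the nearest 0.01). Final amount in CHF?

CAD 6,400,000.00 ÷ 0.071982 = ZAR 88,911,116.67
ZAR 88,911,116.67 × 0.053405 = CHF 4,748,298.19

CHF 4,748,298.19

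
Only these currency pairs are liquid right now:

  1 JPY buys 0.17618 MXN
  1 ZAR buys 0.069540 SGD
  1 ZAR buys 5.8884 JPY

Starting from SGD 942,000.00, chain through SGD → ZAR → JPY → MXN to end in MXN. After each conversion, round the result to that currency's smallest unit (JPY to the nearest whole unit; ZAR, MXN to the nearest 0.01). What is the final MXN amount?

SGD 942,000.00 ÷ 0.069540 = ZAR 13,546,160.48
ZAR 13,546,160.48 × 5.8884 = JPY 79,765,211
JPY 79,765,211 × 0.17618 = MXN 14,053,034.87

MXN 14,053,034.87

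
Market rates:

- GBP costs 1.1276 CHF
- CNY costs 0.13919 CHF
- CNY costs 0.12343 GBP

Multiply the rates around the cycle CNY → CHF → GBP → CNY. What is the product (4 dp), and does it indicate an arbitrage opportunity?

1.0001 (no arbitrage)

Around CNY → CHF → GBP → CNY: 1 × 0.13919 ÷ 1.1276 ÷ 0.12343 = 1.000074
Product ≈ 1 (deviation 0.007%, within rounding noise).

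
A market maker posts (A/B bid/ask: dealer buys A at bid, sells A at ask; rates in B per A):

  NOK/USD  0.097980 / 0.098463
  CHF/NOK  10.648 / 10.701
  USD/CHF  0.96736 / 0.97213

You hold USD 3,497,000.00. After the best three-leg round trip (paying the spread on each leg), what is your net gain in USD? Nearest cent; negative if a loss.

Net profit: USD 32,305.36

Best loop USD → CHF → NOK → USD:
USD 3,497,000.00 × 0.96736 (sell USD at bid) = CHF 3,382,857.92
CHF 3,382,857.92 × 10.648 (sell CHF at bid) = NOK 36,020,671.13
NOK 36,020,671.13 × 0.097980 (sell NOK at bid) = USD 3,529,305.36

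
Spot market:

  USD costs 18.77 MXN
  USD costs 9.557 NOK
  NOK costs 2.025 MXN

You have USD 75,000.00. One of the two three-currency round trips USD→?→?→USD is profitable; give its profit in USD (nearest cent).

Profit: USD 2,329.22

Profitable loop is USD → NOK → MXN → USD:
USD 75,000.00 × 9.557 = NOK 716,775.00
NOK 716,775.00 × 2.025 = MXN 1,451,469.38
MXN 1,451,469.38 ÷ 18.77 = USD 77,329.22
Profit = USD 77,329.22 − USD 75,000.00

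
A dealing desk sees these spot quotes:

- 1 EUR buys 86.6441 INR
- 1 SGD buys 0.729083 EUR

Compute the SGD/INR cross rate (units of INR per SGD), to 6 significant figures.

1 SGD × 0.729083 = 0.729083 EUR
0.729083 EUR × 86.6441 = 63.1707 INR

SGD/INR = 63.1707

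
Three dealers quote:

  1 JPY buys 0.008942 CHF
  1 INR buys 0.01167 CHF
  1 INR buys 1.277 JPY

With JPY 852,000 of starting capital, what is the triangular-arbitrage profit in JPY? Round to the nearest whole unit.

Profitable loop is JPY → INR → CHF → JPY:
JPY 852,000 ÷ 1.277 = INR 667,188.72
INR 667,188.72 × 0.01167 = CHF 7,786.09
CHF 7,786.09 ÷ 0.008942 = JPY 870,733
Profit = JPY 870,733 − JPY 852,000

Profit: JPY 18,733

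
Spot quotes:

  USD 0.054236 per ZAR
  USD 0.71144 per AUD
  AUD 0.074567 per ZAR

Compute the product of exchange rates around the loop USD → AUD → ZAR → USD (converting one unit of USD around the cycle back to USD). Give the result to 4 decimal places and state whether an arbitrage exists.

Around USD → AUD → ZAR → USD: 1 ÷ 0.71144 ÷ 0.074567 × 0.054236 = 1.022357
Product > 1; profitable direction is USD → AUD → ZAR → USD.

1.0224 (arbitrage exists)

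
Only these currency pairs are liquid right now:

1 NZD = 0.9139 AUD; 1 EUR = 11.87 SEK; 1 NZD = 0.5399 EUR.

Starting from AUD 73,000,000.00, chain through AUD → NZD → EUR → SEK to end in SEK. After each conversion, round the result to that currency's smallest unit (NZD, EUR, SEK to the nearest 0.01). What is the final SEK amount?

AUD 73,000,000.00 ÷ 0.9139 = NZD 79,877,448.30
NZD 79,877,448.30 × 0.5399 = EUR 43,125,834.34
EUR 43,125,834.34 × 11.87 = SEK 511,903,653.62

SEK 511,903,653.62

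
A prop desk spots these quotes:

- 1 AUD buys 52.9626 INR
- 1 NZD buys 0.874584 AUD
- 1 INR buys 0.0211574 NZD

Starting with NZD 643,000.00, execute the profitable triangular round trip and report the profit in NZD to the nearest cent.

Profit: NZD 13,111.80

Profitable loop is NZD → INR → AUD → NZD:
NZD 643,000.00 ÷ 0.0211574 = INR 30,391,257.91
INR 30,391,257.91 ÷ 52.9626 = AUD 573,824.89
AUD 573,824.89 ÷ 0.874584 = NZD 656,111.80
Profit = NZD 656,111.80 − NZD 643,000.00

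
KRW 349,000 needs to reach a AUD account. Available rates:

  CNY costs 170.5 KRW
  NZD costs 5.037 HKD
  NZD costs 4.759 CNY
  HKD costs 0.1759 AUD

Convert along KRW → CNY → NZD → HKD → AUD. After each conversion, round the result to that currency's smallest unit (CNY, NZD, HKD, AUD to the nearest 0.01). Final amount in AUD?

AUD 381.09

KRW 349,000 ÷ 170.5 = CNY 2,046.92
CNY 2,046.92 ÷ 4.759 = NZD 430.12
NZD 430.12 × 5.037 = HKD 2,166.51
HKD 2,166.51 × 0.1759 = AUD 381.09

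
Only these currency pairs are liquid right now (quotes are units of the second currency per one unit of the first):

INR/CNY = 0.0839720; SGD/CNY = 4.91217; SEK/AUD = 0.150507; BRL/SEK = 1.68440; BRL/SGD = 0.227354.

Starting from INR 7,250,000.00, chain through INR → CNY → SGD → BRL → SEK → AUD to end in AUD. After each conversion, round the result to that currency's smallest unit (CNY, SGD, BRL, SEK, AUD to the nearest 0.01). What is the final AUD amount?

INR 7,250,000.00 × 0.0839720 = CNY 608,797.00
CNY 608,797.00 ÷ 4.91217 = SGD 123,936.47
SGD 123,936.47 ÷ 0.227354 = BRL 545,125.53
BRL 545,125.53 × 1.68440 = SEK 918,209.44
SEK 918,209.44 × 0.150507 = AUD 138,196.95

AUD 138,196.95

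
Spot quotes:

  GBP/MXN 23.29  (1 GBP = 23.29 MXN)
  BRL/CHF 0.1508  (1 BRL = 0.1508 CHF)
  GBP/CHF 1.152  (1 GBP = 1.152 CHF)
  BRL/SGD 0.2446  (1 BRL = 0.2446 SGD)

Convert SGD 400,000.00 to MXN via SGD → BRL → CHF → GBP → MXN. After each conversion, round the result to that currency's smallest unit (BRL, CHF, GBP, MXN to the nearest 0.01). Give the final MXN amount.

MXN 4,985,651.17

SGD 400,000.00 ÷ 0.2446 = BRL 1,635,322.98
BRL 1,635,322.98 × 0.1508 = CHF 246,606.71
CHF 246,606.71 ÷ 1.152 = GBP 214,068.32
GBP 214,068.32 × 23.29 = MXN 4,985,651.17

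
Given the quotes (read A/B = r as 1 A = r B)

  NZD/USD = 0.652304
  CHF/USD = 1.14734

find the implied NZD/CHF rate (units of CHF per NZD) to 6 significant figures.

1 NZD × 0.652304 = 0.652304 USD
0.652304 USD ÷ 1.14734 = 0.568536 CHF

NZD/CHF = 0.568536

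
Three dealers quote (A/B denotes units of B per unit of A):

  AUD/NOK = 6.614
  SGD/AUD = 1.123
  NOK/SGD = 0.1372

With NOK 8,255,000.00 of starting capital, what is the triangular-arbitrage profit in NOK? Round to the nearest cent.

Profitable loop is NOK → SGD → AUD → NOK:
NOK 8,255,000.00 × 0.1372 = SGD 1,132,586.00
SGD 1,132,586.00 × 1.123 = AUD 1,271,894.08
AUD 1,271,894.08 × 6.614 = NOK 8,412,307.43
Profit = NOK 8,412,307.43 − NOK 8,255,000.00

Profit: NOK 157,307.43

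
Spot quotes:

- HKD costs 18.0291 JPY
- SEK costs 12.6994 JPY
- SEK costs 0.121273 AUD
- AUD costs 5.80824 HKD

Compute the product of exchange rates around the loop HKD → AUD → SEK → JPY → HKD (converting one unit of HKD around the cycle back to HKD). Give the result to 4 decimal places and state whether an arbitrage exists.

1.0000 (no arbitrage)

Around HKD → AUD → SEK → JPY → HKD: 1 ÷ 5.80824 ÷ 0.121273 × 12.6994 ÷ 18.0291 = 1.000001
Product ≈ 1 (deviation 0.000%, within rounding noise).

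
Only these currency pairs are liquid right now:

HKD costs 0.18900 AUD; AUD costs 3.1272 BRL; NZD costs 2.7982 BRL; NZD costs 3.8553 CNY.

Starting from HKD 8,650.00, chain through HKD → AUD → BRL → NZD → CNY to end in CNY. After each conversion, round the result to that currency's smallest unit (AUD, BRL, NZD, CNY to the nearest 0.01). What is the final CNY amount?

CNY 7,043.90

HKD 8,650.00 × 0.18900 = AUD 1,634.85
AUD 1,634.85 × 3.1272 = BRL 5,112.50
BRL 5,112.50 ÷ 2.7982 = NZD 1,827.07
NZD 1,827.07 × 3.8553 = CNY 7,043.90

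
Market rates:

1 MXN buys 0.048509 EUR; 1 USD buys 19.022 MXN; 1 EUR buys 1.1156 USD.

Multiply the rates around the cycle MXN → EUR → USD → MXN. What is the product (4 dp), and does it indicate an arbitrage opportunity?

1.0294 (arbitrage exists)

Around MXN → EUR → USD → MXN: 1 × 0.048509 × 1.1156 × 19.022 = 1.029407
Product > 1; profitable direction is MXN → EUR → USD → MXN.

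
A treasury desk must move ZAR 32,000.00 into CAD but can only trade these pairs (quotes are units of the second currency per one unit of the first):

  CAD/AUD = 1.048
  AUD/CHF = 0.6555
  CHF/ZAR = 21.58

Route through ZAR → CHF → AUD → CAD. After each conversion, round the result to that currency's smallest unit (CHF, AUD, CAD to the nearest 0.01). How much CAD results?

ZAR 32,000.00 ÷ 21.58 = CHF 1,482.85
CHF 1,482.85 ÷ 0.6555 = AUD 2,262.17
AUD 2,262.17 ÷ 1.048 = CAD 2,158.56

CAD 2,158.56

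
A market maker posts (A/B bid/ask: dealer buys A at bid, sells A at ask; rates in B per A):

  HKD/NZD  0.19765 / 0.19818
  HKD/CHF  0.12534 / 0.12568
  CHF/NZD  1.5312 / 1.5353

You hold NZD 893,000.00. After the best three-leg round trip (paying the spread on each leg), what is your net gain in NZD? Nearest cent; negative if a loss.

Best loop NZD → CHF → HKD → NZD:
NZD 893,000.00 ÷ 1.5353 (buy CHF at ask) = CHF 581,645.28
CHF 581,645.28 ÷ 0.12568 (buy HKD at ask) = HKD 4,627,986.00
HKD 4,627,986.00 × 0.19765 (sell HKD at bid) = NZD 914,721.43

Net profit: NZD 21,721.43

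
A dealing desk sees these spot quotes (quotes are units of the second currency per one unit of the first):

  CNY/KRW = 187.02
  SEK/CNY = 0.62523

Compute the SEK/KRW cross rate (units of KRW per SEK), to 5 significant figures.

1 SEK × 0.62523 = 0.62523 CNY
0.62523 CNY × 187.02 = 116.931 KRW

SEK/KRW = 116.93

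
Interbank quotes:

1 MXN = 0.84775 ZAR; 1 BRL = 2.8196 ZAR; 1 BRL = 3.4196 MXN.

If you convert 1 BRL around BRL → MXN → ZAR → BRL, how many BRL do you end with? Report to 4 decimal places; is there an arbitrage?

Around BRL → MXN → ZAR → BRL: 1 × 3.4196 × 0.84775 ÷ 2.8196 = 1.028148
Product > 1; profitable direction is BRL → MXN → ZAR → BRL.

1.0281 (arbitrage exists)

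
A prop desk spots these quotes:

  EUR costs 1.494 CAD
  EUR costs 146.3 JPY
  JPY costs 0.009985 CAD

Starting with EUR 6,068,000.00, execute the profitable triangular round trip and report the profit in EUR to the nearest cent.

Profitable loop is EUR → CAD → JPY → EUR:
EUR 6,068,000.00 × 1.494 = CAD 9,065,592.00
CAD 9,065,592.00 ÷ 0.009985 = JPY 907,921,082
JPY 907,921,082 ÷ 146.3 = EUR 6,205,885.73
Profit = EUR 6,205,885.73 − EUR 6,068,000.00

Profit: EUR 137,885.73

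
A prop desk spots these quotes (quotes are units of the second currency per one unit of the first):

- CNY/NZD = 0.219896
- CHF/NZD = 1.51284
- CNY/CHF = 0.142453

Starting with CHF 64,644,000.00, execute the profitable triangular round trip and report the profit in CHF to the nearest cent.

Profit: CHF 1,316,046.39

Profitable loop is CHF → CNY → NZD → CHF:
CHF 64,644,000.00 ÷ 0.142453 = CNY 453,791,776.94
CNY 453,791,776.94 × 0.219896 = NZD 99,786,996.58
NZD 99,786,996.58 ÷ 1.51284 = CHF 65,960,046.39
Profit = CHF 65,960,046.39 − CHF 64,644,000.00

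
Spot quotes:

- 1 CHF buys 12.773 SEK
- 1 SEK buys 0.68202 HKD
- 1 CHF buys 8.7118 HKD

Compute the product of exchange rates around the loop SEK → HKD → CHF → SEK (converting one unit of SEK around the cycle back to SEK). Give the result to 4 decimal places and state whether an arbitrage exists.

1.0000 (no arbitrage)

Around SEK → HKD → CHF → SEK: 1 × 0.68202 ÷ 8.7118 × 12.773 = 0.999959
Product ≈ 1 (deviation 0.004%, within rounding noise).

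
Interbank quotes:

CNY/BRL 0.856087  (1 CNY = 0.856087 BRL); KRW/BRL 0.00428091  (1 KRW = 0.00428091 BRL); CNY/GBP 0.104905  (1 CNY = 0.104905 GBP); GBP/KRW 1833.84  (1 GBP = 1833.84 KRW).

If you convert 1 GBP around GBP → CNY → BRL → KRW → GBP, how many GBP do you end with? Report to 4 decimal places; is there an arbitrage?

1.0395 (arbitrage exists)

Around GBP → CNY → BRL → KRW → GBP: 1 ÷ 0.104905 × 0.856087 ÷ 0.00428091 ÷ 1833.84 = 1.039499
Product > 1; profitable direction is GBP → CNY → BRL → KRW → GBP.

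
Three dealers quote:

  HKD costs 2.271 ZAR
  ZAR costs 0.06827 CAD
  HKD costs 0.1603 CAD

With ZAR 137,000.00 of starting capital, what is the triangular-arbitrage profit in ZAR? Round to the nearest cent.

Profit: ZAR 4,646.89

Profitable loop is ZAR → HKD → CAD → ZAR:
ZAR 137,000.00 ÷ 2.271 = HKD 60,325.85
HKD 60,325.85 × 0.1603 = CAD 9,670.23
CAD 9,670.23 ÷ 0.06827 = ZAR 141,646.89
Profit = ZAR 141,646.89 − ZAR 137,000.00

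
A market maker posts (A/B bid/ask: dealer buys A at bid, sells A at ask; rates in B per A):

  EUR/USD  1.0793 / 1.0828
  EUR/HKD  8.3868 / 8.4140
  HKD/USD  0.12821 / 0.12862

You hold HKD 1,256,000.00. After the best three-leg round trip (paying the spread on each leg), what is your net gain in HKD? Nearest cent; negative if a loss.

Net result: HKD -3,375.78 (no profitable arbitrage after spreads)

Best loop HKD → EUR → USD → HKD:
HKD 1,256,000.00 ÷ 8.4140 (buy EUR at ask) = EUR 149,275.02
EUR 149,275.02 × 1.0793 (sell EUR at bid) = USD 161,112.53
USD 161,112.53 ÷ 0.12862 (buy HKD at ask) = HKD 1,252,624.22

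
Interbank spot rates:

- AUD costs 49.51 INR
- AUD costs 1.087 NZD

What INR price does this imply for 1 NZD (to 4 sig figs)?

1 NZD ÷ 1.087 = 0.919963 AUD
0.919963 AUD × 49.51 = 45.5474 INR

NZD/INR = 45.55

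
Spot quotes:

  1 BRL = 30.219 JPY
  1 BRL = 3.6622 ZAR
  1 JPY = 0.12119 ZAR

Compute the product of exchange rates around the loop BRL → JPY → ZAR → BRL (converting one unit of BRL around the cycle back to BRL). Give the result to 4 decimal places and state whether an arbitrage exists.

1.0000 (no arbitrage)

Around BRL → JPY → ZAR → BRL: 1 × 30.219 × 0.12119 ÷ 3.6622 = 1.000011
Product ≈ 1 (deviation 0.001%, within rounding noise).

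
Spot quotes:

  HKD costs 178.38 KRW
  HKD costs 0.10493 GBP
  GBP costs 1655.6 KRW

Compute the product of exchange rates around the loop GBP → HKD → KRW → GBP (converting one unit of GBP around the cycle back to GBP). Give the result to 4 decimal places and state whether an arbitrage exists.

1.0268 (arbitrage exists)

Around GBP → HKD → KRW → GBP: 1 ÷ 0.10493 × 178.38 ÷ 1655.6 = 1.026812
Product > 1; profitable direction is GBP → HKD → KRW → GBP.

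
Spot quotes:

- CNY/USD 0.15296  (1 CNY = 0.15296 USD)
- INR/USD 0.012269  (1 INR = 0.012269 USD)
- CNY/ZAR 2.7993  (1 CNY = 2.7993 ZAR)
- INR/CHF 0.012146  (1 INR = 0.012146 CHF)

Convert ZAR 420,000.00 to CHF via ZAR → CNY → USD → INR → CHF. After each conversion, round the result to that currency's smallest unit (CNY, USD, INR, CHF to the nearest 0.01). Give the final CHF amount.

ZAR 420,000.00 ÷ 2.7993 = CNY 150,037.51
CNY 150,037.51 × 0.15296 = USD 22,949.74
USD 22,949.74 ÷ 0.012269 = INR 1,870,546.91
INR 1,870,546.91 × 0.012146 = CHF 22,719.66

CHF 22,719.66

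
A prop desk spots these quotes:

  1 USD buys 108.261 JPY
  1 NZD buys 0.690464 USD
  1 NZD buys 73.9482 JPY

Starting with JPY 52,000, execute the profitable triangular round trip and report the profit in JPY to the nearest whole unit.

Profitable loop is JPY → NZD → USD → JPY:
JPY 52,000 ÷ 73.9482 = NZD 703.19
NZD 703.19 × 0.690464 = USD 485.53
USD 485.53 × 108.261 = JPY 52,564
Profit = JPY 52,564 − JPY 52,000

Profit: JPY 564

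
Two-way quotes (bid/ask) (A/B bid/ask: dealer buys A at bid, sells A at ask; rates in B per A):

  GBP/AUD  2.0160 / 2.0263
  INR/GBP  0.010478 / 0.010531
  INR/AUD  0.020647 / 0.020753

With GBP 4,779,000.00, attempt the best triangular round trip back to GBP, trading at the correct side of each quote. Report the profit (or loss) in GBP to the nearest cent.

Best loop GBP → AUD → INR → GBP:
GBP 4,779,000.00 × 2.0160 (sell GBP at bid) = AUD 9,634,464.00
AUD 9,634,464.00 ÷ 0.020753 (buy INR at ask) = INR 464,244,398.40
INR 464,244,398.40 × 0.010478 (sell INR at bid) = GBP 4,864,352.81

Net profit: GBP 85,352.81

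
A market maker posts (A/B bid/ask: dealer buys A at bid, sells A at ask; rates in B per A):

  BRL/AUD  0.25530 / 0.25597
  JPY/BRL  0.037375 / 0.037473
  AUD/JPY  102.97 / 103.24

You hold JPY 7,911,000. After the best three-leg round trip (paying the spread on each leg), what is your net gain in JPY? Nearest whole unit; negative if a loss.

Net profit: JPY 77,695

Best loop JPY → AUD → BRL → JPY:
JPY 7,911,000 ÷ 103.24 (buy AUD at ask) = AUD 76,627.28
AUD 76,627.28 ÷ 0.25597 (buy BRL at ask) = BRL 299,360.38
BRL 299,360.38 ÷ 0.037473 (buy JPY at ask) = JPY 7,988,695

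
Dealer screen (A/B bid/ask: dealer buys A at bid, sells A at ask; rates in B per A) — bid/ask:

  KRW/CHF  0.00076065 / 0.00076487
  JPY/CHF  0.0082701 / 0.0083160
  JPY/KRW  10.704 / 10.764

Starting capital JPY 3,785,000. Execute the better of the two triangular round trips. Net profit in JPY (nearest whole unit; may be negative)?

Best loop JPY → CHF → KRW → JPY:
JPY 3,785,000 × 0.0082701 (sell JPY at bid) = CHF 31,302.33
CHF 31,302.33 ÷ 0.00076487 (buy KRW at ask) = KRW 40,925,031
KRW 40,925,031 ÷ 10.764 (buy JPY at ask) = JPY 3,802,028

Net profit: JPY 17,028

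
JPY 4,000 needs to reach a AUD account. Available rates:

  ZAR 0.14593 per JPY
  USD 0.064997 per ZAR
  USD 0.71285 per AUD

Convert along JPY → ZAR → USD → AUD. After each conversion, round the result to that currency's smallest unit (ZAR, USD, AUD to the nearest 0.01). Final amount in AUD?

AUD 53.22

JPY 4,000 × 0.14593 = ZAR 583.72
ZAR 583.72 × 0.064997 = USD 37.94
USD 37.94 ÷ 0.71285 = AUD 53.22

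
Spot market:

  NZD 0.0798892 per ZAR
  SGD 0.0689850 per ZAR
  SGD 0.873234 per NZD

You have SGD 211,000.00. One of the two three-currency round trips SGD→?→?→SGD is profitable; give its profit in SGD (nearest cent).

Profitable loop is SGD → ZAR → NZD → SGD:
SGD 211,000.00 ÷ 0.0689850 = ZAR 3,058,635.94
ZAR 3,058,635.94 × 0.0798892 = NZD 244,351.98
NZD 244,351.98 × 0.873234 = SGD 213,376.46
Profit = SGD 213,376.46 − SGD 211,000.00

Profit: SGD 2,376.46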